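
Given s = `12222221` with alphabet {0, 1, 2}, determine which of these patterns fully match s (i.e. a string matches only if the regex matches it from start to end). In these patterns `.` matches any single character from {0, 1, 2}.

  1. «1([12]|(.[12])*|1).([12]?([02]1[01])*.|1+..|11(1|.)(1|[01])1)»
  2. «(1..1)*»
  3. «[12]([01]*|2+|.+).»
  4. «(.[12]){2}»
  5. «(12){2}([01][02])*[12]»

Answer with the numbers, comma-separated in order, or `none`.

1 → match
2 → no match
3 → match
4 → no match
5 → no match

1, 3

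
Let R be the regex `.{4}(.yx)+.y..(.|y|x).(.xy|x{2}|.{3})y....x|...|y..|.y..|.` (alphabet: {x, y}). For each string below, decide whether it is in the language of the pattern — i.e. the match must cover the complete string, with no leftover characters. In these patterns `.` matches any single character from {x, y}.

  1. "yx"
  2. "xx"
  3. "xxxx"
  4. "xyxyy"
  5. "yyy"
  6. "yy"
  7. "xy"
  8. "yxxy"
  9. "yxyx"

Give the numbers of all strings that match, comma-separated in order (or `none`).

1 → no match
2 → no match
3 → no match
4 → no match
5 → match
6 → no match
7 → no match
8 → no match
9 → no match

5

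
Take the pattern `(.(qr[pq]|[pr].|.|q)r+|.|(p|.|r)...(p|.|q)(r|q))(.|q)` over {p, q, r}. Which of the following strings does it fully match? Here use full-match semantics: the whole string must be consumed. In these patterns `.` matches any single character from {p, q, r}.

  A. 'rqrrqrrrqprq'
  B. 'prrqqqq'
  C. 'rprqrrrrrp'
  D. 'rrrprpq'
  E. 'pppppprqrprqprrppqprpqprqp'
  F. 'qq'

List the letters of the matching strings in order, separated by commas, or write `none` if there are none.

B, F

A. 'rqrrqrrrqprq' → no match
B. 'prrqqqq' → match
C. 'rprqrrrrrp' → no match
D. 'rrrprpq' → no match
E → no match
F. 'qq' → match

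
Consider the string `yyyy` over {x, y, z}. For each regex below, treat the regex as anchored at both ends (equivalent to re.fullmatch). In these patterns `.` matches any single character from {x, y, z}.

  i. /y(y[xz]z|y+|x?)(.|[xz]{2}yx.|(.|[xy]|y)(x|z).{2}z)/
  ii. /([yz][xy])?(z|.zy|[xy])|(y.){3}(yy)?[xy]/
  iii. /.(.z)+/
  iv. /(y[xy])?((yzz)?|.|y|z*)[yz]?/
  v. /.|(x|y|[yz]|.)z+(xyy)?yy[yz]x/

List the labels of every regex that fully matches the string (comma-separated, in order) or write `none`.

i, iv

i → match
ii → no match
iii → no match — must end with `z`
iv → match
v → no match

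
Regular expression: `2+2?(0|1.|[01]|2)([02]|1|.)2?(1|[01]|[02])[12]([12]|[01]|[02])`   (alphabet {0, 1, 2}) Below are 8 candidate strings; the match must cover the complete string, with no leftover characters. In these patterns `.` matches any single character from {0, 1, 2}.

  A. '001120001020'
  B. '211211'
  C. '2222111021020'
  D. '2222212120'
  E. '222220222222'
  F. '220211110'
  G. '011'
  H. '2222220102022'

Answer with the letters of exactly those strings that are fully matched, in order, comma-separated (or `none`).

B, D

A → no match — must start with '2'
B → match
C → no match
D → match
E → no match
F → no match
G → no match — must start with '2'
H → no match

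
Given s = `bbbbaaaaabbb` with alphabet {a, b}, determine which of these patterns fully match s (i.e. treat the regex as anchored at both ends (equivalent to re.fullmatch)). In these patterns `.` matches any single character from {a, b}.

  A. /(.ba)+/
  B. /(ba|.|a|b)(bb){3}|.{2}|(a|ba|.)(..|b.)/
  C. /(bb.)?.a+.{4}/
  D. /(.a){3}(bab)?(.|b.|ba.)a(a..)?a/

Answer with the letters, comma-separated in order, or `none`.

A → no match — must end with `ba`
B → no match
C → match
D → no match — must end with `a`

C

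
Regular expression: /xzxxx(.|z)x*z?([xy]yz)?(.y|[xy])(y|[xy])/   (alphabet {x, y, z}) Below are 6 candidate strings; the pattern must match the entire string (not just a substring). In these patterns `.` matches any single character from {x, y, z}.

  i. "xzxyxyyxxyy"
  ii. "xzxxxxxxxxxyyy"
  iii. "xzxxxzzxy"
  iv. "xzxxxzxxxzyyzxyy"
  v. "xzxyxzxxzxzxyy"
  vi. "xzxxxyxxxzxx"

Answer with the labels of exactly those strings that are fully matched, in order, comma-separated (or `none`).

ii, iii, iv, vi

i → no match — must start with "xzxxx"
ii → match
iii → match
iv → match
v → no match — must start with "xzxxx"
vi → match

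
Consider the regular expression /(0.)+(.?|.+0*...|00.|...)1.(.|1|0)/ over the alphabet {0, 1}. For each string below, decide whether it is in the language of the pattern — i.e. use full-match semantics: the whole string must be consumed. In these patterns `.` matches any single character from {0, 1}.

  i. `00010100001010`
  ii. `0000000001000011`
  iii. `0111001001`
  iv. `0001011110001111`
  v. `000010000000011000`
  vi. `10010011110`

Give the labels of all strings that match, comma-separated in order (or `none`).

iv

i → no match
ii → no match
iii → no match
iv → match
v → no match
vi → no match — must start with `0`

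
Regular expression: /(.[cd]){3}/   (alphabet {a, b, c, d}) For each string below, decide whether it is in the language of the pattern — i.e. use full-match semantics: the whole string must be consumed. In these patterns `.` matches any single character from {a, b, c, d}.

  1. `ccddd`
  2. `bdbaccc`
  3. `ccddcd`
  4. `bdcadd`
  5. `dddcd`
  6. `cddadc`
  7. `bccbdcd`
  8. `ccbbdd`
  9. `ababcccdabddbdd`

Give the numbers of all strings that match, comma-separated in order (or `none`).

1 → no match
2 → no match
3 → match
4 → no match
5 → no match
6 → no match
7 → no match
8 → no match
9 → no match

3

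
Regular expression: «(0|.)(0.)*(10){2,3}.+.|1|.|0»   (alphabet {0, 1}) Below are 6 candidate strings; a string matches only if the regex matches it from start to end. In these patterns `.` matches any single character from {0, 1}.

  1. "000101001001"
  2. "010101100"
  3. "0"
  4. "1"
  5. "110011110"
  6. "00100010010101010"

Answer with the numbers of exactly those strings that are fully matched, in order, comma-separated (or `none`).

1, 2, 3, 4, 6

1 → match
2 → match
3 → match
4 → match
5 → no match
6 → match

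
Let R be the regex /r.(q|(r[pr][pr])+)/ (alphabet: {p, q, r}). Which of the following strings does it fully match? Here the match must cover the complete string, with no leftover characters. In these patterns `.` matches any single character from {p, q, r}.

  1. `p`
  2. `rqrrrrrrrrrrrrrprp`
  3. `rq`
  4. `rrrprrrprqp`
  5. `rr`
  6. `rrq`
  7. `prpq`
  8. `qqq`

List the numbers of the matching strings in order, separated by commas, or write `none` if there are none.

6

1 → no match — must start with `r`
2 → no match
3 → no match
4 → no match
5 → no match
6 → match
7 → no match — must start with `r`
8 → no match — must start with `r`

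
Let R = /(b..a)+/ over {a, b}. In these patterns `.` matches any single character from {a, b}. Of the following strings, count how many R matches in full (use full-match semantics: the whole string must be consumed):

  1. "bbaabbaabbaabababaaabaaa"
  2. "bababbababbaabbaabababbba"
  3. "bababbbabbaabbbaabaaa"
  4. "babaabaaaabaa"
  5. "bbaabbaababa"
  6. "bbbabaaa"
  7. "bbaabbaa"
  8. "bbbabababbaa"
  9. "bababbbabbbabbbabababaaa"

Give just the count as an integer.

1 → match
2 → no match
3 → no match
4 → no match
5 → match
6 → match
7 → match
8 → match
9 → match
Total matched: 6

6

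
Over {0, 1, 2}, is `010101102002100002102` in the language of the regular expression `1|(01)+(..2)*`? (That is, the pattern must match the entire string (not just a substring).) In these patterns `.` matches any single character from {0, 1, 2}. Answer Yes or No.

No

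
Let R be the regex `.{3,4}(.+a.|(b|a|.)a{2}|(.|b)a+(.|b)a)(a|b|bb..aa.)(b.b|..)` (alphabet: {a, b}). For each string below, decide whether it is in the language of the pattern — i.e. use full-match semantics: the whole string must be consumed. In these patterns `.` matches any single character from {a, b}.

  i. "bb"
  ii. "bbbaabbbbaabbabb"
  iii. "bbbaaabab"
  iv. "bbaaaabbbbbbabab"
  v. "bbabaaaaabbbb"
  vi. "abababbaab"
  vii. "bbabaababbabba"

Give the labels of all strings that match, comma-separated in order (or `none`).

iii, v

i. "bb" → no match
ii → no match
iii. "bbbaaabab" → match
iv → no match
v → match
vi. "abababbaab" → no match
vii → no match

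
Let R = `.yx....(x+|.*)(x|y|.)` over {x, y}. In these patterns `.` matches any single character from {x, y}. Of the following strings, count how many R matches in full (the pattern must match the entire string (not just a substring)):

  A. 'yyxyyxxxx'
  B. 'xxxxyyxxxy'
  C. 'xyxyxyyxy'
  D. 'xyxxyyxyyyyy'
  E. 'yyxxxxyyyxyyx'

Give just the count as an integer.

4

A → match
B → no match
C → match
D → match
E → match
Total matched: 4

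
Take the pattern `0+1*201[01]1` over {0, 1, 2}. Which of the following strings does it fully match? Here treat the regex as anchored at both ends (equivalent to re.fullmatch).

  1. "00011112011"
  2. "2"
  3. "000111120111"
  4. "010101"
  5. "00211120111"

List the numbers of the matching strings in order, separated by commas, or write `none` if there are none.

3

1. "00011112011" → no match
2. "2" → no match — must start with "0"
3. "000111120111" → match
4. "010101" → no match
5. "00211120111" → no match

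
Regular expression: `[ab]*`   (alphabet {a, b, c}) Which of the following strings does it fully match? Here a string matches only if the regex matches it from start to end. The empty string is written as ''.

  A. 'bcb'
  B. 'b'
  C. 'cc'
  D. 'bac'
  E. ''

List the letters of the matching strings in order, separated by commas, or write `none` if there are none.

A → no match
B → match
C → no match
D → no match
E → match

B, E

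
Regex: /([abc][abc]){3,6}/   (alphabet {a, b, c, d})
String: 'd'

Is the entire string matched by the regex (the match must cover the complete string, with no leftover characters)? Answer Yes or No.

No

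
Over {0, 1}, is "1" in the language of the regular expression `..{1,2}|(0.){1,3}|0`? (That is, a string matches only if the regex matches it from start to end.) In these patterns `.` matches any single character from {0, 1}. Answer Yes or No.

No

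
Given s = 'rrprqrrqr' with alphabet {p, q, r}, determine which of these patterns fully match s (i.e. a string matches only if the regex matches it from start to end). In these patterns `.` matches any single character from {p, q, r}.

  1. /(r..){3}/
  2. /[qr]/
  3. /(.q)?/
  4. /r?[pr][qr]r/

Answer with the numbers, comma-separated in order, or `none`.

1

1 → match
2 → no match
3 → no match
4 → no match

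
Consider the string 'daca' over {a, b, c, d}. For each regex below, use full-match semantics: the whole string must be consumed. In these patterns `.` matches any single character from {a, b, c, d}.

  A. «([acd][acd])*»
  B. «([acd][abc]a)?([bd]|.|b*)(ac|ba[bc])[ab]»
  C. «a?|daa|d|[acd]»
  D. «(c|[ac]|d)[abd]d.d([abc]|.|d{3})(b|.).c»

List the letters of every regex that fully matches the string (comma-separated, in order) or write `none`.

A → match
B → match
C → no match
D → no match — must end with 'c'

A, B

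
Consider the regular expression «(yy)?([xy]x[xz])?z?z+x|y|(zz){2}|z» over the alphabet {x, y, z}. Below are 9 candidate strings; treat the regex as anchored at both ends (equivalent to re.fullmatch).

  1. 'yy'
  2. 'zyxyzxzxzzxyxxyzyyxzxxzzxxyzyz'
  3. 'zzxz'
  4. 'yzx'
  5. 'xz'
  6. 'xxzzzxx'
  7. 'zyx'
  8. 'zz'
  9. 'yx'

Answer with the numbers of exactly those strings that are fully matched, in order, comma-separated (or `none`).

1 → no match
2 → no match
3 → no match
4 → no match
5 → no match
6 → no match
7 → no match
8 → no match
9 → no match

none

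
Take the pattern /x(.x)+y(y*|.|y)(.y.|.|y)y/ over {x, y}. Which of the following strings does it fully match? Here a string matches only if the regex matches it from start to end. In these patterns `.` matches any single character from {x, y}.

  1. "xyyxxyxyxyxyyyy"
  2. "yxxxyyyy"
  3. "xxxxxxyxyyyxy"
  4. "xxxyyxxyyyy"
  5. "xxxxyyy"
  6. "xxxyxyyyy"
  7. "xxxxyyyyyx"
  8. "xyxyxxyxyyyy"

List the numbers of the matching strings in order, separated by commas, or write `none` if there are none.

6

1 → no match
2. "yxxxyyyy" → no match — must start with "x"
3 → no match
4. "xxxyyxxyyyy" → no match
5. "xxxxyyy" → no match
6. "xxxyxyyyy" → match
7. "xxxxyyyyyx" → no match — must end with "y"
8. "xyxyxxyxyyyy" → no match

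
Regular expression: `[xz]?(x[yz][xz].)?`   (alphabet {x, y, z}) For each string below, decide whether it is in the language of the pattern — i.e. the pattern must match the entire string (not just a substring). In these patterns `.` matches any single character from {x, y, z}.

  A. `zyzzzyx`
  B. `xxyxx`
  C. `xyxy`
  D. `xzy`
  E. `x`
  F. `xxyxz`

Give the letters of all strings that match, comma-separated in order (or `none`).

A → no match
B → match
C → match
D → no match
E → match
F → match

B, C, E, F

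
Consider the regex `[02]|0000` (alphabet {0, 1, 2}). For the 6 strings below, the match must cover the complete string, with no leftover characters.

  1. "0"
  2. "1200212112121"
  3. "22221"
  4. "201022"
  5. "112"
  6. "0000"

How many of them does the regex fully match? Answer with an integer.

2

1 → match
2 → no match
3 → no match
4 → no match
5 → no match
6 → match
Total matched: 2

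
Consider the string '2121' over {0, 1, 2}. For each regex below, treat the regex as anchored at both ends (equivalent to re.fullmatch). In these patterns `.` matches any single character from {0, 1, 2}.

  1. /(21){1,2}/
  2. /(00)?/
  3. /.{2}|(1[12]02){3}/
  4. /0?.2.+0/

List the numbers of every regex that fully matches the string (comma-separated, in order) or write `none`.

1 → match
2 → no match
3 → no match
4 → no match — must end with '0'

1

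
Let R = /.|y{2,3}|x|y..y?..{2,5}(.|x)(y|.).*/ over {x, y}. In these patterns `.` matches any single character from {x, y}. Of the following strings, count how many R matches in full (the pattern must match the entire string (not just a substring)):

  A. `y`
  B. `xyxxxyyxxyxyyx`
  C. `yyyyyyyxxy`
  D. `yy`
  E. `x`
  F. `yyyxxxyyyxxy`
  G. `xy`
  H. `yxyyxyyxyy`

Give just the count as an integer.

A → match
B → no match
C → match
D → match
E → match
F → match
G → no match
H → match
Total matched: 6

6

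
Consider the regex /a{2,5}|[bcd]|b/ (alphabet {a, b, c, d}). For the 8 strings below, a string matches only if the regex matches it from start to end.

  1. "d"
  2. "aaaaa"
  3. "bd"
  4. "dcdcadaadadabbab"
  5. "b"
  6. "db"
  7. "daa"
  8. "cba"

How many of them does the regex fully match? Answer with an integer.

1 → match
2 → match
3 → no match
4 → no match
5 → match
6 → no match
7 → no match
8 → no match
Total matched: 3

3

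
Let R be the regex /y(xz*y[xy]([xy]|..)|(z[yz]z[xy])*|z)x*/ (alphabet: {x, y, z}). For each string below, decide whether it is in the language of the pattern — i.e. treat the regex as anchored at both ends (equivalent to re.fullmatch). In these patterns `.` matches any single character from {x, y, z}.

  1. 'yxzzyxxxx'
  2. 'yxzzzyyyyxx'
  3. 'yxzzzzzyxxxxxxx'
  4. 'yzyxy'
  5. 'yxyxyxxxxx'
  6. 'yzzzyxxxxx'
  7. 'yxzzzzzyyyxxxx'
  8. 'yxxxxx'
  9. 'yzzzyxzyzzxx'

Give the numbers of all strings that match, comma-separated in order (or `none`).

1 → match
2 → match
3 → match
4 → no match
5 → match
6 → match
7 → match
8 → match
9 → no match

1, 2, 3, 5, 6, 7, 8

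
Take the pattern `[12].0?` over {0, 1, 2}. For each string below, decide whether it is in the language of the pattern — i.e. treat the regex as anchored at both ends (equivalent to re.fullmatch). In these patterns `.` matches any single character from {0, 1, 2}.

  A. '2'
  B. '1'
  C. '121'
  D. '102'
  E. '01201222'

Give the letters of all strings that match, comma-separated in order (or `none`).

none

A → no match
B → no match
C → no match
D → no match
E → no match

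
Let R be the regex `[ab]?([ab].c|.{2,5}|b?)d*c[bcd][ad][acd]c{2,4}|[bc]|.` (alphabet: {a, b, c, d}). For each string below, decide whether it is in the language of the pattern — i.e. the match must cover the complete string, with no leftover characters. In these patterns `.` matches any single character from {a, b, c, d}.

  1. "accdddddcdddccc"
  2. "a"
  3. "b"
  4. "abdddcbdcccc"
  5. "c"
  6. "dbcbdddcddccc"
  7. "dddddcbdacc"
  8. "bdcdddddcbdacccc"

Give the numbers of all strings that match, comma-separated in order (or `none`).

1, 2, 3, 4, 5, 6, 7, 8

1 → match
2 → match
3 → match
4 → match
5 → match
6 → match
7 → match
8 → match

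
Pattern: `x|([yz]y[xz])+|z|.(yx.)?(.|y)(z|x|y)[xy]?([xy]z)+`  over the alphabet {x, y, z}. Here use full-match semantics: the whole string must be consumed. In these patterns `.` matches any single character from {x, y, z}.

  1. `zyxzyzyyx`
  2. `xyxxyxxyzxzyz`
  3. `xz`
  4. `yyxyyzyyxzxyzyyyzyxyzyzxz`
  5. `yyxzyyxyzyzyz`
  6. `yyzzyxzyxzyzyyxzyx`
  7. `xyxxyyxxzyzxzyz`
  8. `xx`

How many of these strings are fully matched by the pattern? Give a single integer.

5

1. `zyxzyzyyx` → match
2 → match
3. `xz` → no match
4 → no match
5 → match
6 → match
7 → match
8. `xx` → no match
Total matched: 5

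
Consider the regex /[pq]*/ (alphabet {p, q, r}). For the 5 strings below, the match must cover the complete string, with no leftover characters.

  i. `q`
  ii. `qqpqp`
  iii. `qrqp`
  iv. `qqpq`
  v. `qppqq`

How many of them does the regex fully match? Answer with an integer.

4

i → match
ii → match
iii → no match
iv → match
v → match
Total matched: 4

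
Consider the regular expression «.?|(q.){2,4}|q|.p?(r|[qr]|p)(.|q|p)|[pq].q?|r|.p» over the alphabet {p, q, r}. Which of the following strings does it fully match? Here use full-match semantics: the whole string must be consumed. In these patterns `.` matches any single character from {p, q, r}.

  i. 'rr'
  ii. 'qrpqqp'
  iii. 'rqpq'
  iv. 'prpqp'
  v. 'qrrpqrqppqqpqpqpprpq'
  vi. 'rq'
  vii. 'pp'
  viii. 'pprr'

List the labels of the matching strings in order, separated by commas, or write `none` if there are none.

vii, viii

i. 'rr' → no match
ii. 'qrpqqp' → no match
iii. 'rqpq' → no match
iv. 'prpqp' → no match
v → no match
vi. 'rq' → no match
vii. 'pp' → match
viii. 'pprr' → match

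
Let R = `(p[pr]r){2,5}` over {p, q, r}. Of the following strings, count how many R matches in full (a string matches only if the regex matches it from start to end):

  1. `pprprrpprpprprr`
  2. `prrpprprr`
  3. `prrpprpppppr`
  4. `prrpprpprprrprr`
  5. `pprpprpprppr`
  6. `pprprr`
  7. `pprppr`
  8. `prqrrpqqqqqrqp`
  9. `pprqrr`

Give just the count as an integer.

1 → match
2 → match
3 → no match
4 → match
5 → match
6 → match
7 → match
8 → no match — must end with `r`
9 → no match
Total matched: 6

6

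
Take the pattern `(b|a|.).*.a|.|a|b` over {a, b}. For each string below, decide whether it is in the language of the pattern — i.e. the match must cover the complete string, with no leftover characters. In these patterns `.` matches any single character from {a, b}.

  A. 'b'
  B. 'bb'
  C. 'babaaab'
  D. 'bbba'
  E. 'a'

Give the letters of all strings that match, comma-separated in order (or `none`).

A → match
B → no match
C → no match
D → match
E → match

A, D, E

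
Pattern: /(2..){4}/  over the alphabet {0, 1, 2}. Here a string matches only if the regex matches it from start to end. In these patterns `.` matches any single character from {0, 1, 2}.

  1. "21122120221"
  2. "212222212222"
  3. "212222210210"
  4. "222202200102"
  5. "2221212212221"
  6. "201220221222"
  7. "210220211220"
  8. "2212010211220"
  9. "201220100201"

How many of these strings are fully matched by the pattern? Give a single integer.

4

1 → no match
2 → match
3 → match
4 → no match
5 → no match
6 → match
7 → match
8 → no match
9 → no match
Total matched: 4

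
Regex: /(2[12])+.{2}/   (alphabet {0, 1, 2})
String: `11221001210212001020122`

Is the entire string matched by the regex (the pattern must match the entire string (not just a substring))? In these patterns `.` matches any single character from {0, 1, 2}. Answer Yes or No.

No

Every match must start with `2`, but `11221001210212001020122` does not.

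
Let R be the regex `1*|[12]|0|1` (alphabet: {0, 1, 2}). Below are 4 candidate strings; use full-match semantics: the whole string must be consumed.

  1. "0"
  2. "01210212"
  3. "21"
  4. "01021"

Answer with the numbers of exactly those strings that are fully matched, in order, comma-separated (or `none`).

1 → match
2 → no match
3 → no match
4 → no match

1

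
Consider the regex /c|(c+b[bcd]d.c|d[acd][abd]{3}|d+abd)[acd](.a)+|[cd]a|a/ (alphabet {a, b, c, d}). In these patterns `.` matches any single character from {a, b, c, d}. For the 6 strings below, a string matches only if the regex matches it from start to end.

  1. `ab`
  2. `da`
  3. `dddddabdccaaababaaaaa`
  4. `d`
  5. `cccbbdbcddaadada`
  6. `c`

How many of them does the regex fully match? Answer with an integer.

1 → no match
2 → match
3 → match
4 → no match
5 → no match
6 → match
Total matched: 3

3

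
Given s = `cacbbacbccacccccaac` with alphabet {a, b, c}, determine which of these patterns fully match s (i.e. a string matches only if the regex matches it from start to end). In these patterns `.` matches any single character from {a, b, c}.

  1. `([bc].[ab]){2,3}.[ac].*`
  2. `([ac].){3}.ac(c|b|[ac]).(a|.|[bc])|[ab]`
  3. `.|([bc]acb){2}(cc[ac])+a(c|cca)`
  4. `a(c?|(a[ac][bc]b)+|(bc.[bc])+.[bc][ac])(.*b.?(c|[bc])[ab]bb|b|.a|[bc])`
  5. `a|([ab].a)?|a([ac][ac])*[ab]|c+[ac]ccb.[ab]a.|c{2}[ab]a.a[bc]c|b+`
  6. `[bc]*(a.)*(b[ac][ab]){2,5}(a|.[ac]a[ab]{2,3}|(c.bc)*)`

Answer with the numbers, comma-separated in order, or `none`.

3

1 → no match
2 → no match
3 → match
4 → no match — must start with `a`
5 → no match
6 → no match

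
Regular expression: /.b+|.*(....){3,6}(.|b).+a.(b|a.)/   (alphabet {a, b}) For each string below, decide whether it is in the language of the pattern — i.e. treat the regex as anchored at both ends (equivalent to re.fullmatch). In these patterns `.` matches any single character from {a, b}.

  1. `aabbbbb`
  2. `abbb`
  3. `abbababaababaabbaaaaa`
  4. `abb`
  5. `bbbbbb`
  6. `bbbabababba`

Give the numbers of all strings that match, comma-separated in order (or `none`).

1 → no match
2 → match
3 → match
4 → match
5 → match
6 → no match

2, 3, 4, 5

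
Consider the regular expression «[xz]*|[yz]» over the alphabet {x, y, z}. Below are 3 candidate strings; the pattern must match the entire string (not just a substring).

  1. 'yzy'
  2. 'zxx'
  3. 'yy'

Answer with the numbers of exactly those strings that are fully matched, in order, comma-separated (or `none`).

2

1 → no match
2 → match
3 → no match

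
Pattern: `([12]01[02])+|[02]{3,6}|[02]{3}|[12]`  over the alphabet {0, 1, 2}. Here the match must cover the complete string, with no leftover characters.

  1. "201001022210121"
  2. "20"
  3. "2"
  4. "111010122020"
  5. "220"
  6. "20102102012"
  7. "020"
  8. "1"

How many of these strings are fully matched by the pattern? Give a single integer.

4

1 → no match
2. "20" → no match
3. "2" → match
4. "111010122020" → no match
5. "220" → match
6. "20102102012" → no match
7. "020" → match
8. "1" → match
Total matched: 4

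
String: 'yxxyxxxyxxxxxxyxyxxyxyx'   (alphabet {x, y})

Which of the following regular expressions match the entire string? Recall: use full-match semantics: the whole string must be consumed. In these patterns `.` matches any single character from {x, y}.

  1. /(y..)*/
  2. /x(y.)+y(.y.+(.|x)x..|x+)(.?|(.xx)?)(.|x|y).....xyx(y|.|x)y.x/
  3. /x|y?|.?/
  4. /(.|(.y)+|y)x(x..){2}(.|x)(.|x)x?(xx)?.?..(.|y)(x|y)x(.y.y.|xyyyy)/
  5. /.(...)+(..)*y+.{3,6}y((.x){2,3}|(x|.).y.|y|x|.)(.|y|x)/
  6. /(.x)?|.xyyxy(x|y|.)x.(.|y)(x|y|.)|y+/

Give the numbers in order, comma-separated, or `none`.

4

1 → no match
2 → no match — must start with 'xy'
3 → no match
4 → match
5 → no match
6 → no match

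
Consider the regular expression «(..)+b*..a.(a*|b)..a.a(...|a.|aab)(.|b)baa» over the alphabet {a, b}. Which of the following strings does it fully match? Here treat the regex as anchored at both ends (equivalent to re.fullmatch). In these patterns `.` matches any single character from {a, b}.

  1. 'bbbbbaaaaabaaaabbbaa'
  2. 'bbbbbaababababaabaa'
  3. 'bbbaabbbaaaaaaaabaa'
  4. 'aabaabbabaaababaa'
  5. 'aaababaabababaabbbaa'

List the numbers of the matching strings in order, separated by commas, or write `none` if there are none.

1, 3, 5

1 → match
2 → no match
3 → match
4 → no match
5 → match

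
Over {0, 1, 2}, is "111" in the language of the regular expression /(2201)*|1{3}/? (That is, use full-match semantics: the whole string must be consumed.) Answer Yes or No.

Yes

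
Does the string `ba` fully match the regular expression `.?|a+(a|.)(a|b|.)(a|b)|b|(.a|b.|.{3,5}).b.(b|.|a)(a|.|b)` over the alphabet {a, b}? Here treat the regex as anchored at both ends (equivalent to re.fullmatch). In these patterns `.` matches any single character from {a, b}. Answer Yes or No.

No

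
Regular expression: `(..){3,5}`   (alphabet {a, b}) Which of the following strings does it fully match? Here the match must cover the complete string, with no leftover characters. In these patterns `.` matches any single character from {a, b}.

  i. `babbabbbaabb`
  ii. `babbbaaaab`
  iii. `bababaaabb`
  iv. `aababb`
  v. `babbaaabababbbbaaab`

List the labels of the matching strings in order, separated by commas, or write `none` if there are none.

i → no match
ii → match
iii → match
iv → match
v → no match

ii, iii, iv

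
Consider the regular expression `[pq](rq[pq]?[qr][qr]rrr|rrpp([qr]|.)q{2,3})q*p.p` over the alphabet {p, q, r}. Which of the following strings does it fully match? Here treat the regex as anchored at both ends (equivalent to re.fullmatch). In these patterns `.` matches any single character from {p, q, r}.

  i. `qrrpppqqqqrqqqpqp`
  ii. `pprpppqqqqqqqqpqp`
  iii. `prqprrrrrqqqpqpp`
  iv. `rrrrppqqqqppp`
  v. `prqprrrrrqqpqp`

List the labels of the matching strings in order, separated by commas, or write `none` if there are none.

v

i → no match
ii → no match
iii → no match
iv → no match
v → match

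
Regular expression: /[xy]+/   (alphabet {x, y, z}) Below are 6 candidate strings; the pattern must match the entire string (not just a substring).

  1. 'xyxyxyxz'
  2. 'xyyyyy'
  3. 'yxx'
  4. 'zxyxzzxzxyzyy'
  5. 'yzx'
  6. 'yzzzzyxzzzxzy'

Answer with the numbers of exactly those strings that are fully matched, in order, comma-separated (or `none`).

2, 3

1. 'xyxyxyxz' → no match
2. 'xyyyyy' → match
3. 'yxx' → match
4 → no match
5. 'yzx' → no match
6 → no match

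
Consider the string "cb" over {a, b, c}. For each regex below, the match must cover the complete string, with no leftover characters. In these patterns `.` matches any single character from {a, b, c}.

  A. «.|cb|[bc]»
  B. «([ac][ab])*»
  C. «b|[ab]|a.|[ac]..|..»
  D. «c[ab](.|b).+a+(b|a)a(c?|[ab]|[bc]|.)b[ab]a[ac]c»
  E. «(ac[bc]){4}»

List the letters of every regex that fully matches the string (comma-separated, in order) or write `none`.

A → match
B → match
C → match
D → no match — must end with "c"
E → no match — must start with "ac"

A, B, C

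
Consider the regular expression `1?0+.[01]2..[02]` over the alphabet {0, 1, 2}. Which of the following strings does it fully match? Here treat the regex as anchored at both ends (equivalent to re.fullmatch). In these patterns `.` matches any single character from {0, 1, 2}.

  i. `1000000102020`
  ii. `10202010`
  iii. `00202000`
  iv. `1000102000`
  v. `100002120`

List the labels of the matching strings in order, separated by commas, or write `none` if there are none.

i → match
ii → match
iii → match
iv → match
v → match

i, ii, iii, iv, v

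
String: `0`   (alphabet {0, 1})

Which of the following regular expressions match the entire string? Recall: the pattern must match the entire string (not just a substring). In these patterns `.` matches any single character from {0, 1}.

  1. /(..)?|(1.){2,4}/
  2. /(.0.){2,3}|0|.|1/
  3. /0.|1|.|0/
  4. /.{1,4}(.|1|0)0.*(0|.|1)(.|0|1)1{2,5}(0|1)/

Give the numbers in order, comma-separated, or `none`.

2, 3

1 → no match
2 → match
3 → match
4 → no match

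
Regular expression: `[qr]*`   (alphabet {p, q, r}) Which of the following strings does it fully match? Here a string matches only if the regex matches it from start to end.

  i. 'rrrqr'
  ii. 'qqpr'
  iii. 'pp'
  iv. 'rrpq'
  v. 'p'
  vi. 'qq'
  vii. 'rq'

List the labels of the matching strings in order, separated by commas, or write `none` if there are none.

i. 'rrrqr' → match
ii. 'qqpr' → no match
iii. 'pp' → no match
iv. 'rrpq' → no match
v. 'p' → no match
vi. 'qq' → match
vii. 'rq' → match

i, vi, vii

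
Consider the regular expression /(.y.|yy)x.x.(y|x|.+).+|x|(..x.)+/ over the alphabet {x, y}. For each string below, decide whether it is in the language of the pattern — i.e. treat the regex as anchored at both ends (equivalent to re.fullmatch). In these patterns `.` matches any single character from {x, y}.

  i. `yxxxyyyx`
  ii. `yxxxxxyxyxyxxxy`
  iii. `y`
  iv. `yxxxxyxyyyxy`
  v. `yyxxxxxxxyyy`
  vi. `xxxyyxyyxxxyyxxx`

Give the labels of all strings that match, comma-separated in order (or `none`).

i → no match
ii → no match
iii → no match
iv → match
v → match
vi → no match

iv, v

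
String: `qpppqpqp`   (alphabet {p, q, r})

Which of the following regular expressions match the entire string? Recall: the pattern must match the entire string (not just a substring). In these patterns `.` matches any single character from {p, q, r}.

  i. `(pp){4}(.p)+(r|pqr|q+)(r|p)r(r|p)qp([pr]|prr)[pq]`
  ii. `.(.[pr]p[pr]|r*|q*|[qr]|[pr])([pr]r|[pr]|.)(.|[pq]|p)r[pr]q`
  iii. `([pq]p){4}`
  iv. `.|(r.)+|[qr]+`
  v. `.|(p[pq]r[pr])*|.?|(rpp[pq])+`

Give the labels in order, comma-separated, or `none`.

iii

i → no match — must start with `pp`
ii → no match — must end with `q`
iii → match
iv → no match
v → no match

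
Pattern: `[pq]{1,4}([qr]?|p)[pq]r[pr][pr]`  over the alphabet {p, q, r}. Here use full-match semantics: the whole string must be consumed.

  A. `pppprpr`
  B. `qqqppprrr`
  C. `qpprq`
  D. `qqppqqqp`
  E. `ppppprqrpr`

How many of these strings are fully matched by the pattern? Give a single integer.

2

A → match
B → match
C → no match
D → no match
E → no match
Total matched: 2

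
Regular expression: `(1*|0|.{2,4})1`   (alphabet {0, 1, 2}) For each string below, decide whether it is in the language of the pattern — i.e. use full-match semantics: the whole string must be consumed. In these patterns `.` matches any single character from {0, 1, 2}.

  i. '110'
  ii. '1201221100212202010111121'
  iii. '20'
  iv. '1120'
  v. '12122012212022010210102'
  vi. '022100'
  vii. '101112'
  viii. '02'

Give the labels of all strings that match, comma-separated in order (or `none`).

none

i → no match — must end with '1'
ii → no match
iii → no match — must end with '1'
iv → no match — must end with '1'
v → no match — must end with '1'
vi → no match — must end with '1'
vii → no match — must end with '1'
viii → no match — must end with '1'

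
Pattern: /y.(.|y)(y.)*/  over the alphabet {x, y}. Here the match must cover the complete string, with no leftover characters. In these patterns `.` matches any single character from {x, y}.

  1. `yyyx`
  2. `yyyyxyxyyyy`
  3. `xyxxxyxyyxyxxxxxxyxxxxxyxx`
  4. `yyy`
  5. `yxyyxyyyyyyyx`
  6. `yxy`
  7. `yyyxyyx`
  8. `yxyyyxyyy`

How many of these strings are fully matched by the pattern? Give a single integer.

4

1 → no match
2 → match
3 → no match — must start with `y`
4 → match
5 → match
6 → match
7 → no match
8 → no match
Total matched: 4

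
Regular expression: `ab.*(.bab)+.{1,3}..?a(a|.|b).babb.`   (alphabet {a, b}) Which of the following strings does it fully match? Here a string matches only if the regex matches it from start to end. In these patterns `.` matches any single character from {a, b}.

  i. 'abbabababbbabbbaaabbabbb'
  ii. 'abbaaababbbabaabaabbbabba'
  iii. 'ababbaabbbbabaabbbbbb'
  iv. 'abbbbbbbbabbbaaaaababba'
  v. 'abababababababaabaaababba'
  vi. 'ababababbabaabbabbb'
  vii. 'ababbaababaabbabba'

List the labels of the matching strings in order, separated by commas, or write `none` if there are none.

i, ii, iv, v, vi

i → match
ii → match
iii → no match
iv → match
v → match
vi → match
vii → no match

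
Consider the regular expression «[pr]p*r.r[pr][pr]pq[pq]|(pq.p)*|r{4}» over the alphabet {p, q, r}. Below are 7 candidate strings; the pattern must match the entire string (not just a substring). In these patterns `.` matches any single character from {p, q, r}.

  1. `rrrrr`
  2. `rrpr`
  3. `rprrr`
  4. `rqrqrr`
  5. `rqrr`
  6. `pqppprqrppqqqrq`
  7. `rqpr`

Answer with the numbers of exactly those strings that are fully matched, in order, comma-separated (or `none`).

none

1 → no match
2 → no match
3 → no match
4 → no match
5 → no match
6 → no match
7 → no match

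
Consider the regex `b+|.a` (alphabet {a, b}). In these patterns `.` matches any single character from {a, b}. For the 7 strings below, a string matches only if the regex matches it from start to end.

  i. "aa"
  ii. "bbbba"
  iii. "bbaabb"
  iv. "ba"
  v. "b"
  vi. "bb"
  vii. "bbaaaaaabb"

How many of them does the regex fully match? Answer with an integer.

i. "aa" → match
ii. "bbbba" → no match
iii. "bbaabb" → no match
iv. "ba" → match
v. "b" → match
vi. "bb" → match
vii. "bbaaaaaabb" → no match
Total matched: 4

4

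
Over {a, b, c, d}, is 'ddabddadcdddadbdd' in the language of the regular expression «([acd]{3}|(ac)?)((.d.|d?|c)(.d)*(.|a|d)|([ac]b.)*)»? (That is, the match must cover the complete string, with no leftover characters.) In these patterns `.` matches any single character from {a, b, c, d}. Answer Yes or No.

Yes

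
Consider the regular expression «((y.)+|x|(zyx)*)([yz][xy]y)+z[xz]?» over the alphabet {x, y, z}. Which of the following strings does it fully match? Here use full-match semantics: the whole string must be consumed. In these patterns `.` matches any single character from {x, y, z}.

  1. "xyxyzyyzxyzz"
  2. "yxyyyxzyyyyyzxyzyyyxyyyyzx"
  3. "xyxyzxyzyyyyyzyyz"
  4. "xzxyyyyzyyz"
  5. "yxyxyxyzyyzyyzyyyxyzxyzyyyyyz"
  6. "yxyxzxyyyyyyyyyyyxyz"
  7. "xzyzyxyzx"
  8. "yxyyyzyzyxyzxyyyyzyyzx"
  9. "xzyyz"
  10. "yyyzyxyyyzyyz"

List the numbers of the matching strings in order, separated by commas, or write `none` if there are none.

1, 2, 3, 4, 5, 6, 8, 9, 10

1 → match
2 → match
3 → match
4 → match
5 → match
6 → match
7 → no match
8 → match
9 → match
10 → match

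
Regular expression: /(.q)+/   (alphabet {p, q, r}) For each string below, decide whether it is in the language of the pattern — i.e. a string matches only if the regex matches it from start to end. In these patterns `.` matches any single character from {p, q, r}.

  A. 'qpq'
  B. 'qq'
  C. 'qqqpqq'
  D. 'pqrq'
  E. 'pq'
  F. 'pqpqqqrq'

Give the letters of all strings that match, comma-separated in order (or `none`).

B, D, E, F

A → no match
B → match
C → no match
D → match
E → match
F → match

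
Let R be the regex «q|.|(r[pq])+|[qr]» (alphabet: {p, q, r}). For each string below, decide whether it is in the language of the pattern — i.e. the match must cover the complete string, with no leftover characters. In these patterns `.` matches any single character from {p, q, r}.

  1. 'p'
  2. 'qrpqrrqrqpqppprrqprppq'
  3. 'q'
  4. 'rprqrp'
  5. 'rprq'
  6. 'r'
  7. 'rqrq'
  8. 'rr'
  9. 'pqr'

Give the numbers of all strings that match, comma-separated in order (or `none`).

1, 3, 4, 5, 6, 7

1 → match
2 → no match
3 → match
4 → match
5 → match
6 → match
7 → match
8 → no match
9 → no match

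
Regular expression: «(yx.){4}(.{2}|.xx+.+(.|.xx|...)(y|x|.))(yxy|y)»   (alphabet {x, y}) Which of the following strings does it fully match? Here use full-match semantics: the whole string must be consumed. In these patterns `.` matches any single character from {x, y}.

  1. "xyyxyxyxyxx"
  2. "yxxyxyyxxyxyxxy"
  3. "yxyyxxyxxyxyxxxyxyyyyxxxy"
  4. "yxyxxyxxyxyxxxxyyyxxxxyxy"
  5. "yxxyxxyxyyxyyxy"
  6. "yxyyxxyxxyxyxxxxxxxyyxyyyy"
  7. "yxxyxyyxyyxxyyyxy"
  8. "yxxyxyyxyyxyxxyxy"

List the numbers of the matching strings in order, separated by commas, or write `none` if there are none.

2, 3, 5, 6, 7, 8

1. "xyyxyxyxyxx" → no match — must start with "yx"
2 → match
3 → match
4 → no match
5 → match
6 → match
7 → match
8 → match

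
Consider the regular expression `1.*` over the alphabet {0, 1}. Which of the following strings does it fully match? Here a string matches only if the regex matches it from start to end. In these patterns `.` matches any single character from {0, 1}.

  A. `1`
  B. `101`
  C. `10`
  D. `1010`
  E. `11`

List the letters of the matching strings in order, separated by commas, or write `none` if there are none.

A, B, C, D, E

A → match
B → match
C → match
D → match
E → match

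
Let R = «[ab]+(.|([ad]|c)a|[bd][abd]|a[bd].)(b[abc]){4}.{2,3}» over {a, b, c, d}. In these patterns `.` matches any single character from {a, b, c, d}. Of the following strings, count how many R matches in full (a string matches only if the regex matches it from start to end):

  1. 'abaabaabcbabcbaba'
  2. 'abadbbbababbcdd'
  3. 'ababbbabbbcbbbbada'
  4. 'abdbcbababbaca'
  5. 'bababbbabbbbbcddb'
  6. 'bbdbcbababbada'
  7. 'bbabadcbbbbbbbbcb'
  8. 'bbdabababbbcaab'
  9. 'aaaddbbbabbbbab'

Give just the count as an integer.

9

1 → match
2 → match
3 → match
4 → match
5 → match
6 → match
7 → match
8 → match
9 → match
Total matched: 9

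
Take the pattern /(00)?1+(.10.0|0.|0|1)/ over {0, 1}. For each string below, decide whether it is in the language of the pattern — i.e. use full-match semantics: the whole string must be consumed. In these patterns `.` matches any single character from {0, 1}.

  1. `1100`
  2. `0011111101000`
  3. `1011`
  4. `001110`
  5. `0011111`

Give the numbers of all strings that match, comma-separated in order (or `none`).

1, 2, 4, 5

1 → match
2 → match
3 → no match
4 → match
5 → match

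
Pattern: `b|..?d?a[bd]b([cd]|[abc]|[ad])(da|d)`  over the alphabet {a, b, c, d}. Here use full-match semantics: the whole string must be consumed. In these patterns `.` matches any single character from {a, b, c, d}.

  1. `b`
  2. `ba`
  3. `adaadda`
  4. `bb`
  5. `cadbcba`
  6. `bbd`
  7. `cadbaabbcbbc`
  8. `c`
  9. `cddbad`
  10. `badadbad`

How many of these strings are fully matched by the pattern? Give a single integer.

2

1 → match
2 → no match
3 → no match
4 → no match
5 → no match
6 → no match
7 → no match
8 → no match
9 → no match
10 → match
Total matched: 2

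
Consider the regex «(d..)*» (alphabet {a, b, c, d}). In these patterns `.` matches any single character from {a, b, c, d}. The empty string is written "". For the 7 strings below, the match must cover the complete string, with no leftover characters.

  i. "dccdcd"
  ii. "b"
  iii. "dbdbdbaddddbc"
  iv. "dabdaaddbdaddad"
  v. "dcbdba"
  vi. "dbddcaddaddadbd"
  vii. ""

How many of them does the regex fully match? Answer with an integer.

5

i → match
ii → no match
iii → no match
iv → match
v → match
vi → match
vii → match
Total matched: 5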